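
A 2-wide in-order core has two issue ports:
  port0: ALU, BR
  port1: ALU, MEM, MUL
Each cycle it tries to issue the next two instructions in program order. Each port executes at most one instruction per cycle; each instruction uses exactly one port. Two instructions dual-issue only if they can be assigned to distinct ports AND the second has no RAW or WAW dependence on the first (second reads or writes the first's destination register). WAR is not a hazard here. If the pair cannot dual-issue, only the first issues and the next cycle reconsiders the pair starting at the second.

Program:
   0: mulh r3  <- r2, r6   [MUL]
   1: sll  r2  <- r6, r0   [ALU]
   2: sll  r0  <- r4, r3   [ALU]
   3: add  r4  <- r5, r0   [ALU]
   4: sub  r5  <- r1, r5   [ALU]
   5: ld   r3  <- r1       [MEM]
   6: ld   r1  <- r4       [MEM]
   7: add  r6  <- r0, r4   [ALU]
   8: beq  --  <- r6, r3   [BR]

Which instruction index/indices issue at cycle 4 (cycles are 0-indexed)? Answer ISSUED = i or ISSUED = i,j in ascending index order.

ISSUED = 6,7

  cy0 -> i0,i1 (mulh.MUL+sll.ALU) dual
  cy1 -> i2 (sll.ALU) RAW r0
  cy2 -> i3,i4 (add.ALU+sub.ALU) dual
  cy3 -> i5 (ld.MEM) no-port MEM/MEM
  cy4 -> i6,i7 (ld.MEM+add.ALU) dual
  cy5 -> i8 (beq.BR) tail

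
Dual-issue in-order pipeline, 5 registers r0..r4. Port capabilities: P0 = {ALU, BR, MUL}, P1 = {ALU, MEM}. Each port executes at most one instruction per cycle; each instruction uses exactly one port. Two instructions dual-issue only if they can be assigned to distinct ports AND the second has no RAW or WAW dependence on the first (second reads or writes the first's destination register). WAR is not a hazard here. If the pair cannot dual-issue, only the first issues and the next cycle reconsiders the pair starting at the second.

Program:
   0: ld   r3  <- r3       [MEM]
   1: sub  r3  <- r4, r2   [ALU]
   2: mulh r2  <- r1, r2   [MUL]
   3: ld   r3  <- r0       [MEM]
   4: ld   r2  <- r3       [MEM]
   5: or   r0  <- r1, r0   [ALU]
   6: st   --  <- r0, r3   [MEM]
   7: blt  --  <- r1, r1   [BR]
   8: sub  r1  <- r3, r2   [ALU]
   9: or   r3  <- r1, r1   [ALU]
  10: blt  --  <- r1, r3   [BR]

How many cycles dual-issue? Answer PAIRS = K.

PAIRS = 3

t=0 i0:ld ; WAW r3
t=1 i1+i2:sub+mulh ; pair
t=2 i3:ld ; no-port MEM/MEM
t=3 i4+i5:ld+or ; pair
t=4 i6+i7:st+blt ; pair
t=5 i8:sub ; RAW r1
t=6 i9:or ; RAW r3
t=7 i10:blt ; tail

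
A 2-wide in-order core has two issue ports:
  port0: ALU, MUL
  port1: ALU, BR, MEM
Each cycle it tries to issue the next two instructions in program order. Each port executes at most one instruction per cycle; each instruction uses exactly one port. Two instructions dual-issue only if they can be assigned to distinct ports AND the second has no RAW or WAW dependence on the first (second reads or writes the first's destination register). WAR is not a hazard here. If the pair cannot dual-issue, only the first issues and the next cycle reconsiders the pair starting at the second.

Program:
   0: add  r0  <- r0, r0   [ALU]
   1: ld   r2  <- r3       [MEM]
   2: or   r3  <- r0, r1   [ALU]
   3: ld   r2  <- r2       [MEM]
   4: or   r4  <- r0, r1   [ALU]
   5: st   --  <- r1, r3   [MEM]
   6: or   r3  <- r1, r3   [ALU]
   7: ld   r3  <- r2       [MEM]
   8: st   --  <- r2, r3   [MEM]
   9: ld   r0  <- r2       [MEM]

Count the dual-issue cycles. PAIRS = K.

PAIRS = 3

c0: i0&i1 add.ALU;ld.MEM  pair
c1: i2&i3 or.ALU;ld.MEM  pair
c2: i4&i5 or.ALU;st.MEM  pair
c3: i6 or.ALU  WAW r3
c4: i7 ld.MEM  no-port MEM/MEM
c5: i8 st.MEM  no-port MEM/MEM
c6: i9 ld.MEM  tail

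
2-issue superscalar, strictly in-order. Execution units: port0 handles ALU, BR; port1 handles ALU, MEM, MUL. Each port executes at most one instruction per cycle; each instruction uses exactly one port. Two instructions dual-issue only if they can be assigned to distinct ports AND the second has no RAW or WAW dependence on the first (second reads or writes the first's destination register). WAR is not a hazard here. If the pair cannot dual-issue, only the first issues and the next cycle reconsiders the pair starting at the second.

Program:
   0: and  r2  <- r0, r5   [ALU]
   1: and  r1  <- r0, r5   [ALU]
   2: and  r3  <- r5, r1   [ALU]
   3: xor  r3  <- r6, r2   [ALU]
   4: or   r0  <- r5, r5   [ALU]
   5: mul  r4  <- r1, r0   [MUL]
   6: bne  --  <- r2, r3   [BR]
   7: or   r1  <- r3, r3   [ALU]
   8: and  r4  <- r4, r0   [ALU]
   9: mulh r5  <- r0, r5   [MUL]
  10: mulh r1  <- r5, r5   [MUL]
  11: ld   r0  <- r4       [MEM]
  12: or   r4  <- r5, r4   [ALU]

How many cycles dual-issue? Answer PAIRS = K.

PAIRS = 5

c0: i0+i1 and.ALU;and.ALU  dual
c1: i2 and.ALU  WAW r3
c2: i3+i4 xor.ALU;or.ALU  dual
c3: i5+i6 mul.MUL;bne.BR  dual
c4: i7+i8 or.ALU;and.ALU  dual
c5: i9 mulh.MUL  no-port MUL/MUL
c6: i10 mulh.MUL  no-port MUL/MEM
c7: i11+i12 ld.MEM;or.ALU  dual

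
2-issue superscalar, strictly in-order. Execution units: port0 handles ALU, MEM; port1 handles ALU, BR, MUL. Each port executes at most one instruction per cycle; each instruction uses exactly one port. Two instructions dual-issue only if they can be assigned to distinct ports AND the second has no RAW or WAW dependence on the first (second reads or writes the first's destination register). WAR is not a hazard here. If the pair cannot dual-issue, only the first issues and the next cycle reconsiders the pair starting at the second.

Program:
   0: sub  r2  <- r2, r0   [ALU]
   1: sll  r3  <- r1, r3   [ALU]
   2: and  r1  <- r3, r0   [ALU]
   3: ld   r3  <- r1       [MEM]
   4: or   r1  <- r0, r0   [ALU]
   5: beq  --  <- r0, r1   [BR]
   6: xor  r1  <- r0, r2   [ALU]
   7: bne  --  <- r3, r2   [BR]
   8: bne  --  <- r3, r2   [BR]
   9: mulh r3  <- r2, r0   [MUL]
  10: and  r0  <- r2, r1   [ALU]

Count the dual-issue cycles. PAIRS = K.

PAIRS = 4

t=0 i0&i1:sub.ALU;sll.ALU ; 2-wide
t=1 i2:and.ALU ; RAW r1
t=2 i3&i4:ld.MEM;or.ALU ; 2-wide
t=3 i5&i6:beq.BR;xor.ALU ; 2-wide
t=4 i7:bne.BR ; no-port BR/BR
t=5 i8:bne.BR ; no-port BR/MUL
t=6 i9&i10:mulh.MUL;and.ALU ; 2-wide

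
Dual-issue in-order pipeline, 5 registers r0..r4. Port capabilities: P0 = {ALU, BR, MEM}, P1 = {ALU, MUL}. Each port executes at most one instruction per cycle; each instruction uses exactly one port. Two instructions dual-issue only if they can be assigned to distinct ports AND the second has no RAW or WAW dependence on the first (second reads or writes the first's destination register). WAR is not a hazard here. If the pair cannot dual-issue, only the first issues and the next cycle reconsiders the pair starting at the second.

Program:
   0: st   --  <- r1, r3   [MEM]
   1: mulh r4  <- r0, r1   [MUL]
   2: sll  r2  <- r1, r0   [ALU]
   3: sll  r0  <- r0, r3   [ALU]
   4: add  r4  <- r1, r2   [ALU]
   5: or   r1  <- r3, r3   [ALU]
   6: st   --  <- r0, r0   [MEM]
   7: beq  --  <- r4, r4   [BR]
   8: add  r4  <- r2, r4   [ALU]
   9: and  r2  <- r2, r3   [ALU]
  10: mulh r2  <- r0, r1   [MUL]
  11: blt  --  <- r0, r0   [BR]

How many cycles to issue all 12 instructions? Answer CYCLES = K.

c0: i0/i1 st.MEM;mulh.MUL  dual
c1: i2/i3 sll.ALU;sll.ALU  dual
c2: i4/i5 add.ALU;or.ALU  dual
c3: i6 st.MEM  no-port MEM/BR
c4: i7/i8 beq.BR;add.ALU  dual
c5: i9 and.ALU  WAW r2
c6: i10/i11 mulh.MUL;blt.BR  dual

CYCLES = 7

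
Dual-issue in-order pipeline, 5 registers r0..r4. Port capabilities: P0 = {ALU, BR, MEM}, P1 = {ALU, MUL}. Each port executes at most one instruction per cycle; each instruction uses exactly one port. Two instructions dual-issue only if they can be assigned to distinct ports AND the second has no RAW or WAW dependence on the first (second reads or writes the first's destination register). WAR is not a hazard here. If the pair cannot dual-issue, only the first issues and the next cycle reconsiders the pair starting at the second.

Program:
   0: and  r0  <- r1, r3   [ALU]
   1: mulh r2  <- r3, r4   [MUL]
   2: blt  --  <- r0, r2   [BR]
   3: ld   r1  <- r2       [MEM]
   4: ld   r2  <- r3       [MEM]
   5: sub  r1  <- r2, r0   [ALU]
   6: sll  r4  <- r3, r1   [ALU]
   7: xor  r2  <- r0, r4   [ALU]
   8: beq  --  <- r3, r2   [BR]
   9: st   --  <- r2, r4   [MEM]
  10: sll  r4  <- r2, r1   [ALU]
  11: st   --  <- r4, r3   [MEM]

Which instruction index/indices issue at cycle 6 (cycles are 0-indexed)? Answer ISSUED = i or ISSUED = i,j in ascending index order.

0. and+mulh @i0+i1  | dual
1. blt @i2  | no-port BR/MEM
2. ld @i3  | no-port MEM/MEM
3. ld @i4  | RAW r2
4. sub @i5  | RAW r1
5. sll @i6  | RAW r4
6. xor @i7  | RAW r2
7. beq @i8  | no-port BR/MEM
8. st+sll @i9+i10  | dual
9. st @i11  | tail

ISSUED = 7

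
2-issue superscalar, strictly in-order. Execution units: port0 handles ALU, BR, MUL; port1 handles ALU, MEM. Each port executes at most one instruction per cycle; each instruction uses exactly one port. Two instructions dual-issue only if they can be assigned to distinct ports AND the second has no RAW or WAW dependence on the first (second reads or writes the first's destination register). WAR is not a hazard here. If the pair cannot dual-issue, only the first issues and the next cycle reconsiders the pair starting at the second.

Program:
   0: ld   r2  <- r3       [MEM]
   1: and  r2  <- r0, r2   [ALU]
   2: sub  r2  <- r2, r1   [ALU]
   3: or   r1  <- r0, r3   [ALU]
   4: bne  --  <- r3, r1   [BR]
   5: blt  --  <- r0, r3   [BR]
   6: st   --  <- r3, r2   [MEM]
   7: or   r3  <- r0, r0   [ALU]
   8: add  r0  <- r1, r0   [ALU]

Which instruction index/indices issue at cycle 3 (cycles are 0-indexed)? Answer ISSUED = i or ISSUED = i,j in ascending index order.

ISSUED = 4

0. ld @i0  | RAW+WAW r2
1. and @i1  | RAW+WAW r2
2. sub/or @i2,i3  | dual
3. bne @i4  | no-port BR/BR
4. blt/st @i5,i6  | dual
5. or/add @i7,i8  | dual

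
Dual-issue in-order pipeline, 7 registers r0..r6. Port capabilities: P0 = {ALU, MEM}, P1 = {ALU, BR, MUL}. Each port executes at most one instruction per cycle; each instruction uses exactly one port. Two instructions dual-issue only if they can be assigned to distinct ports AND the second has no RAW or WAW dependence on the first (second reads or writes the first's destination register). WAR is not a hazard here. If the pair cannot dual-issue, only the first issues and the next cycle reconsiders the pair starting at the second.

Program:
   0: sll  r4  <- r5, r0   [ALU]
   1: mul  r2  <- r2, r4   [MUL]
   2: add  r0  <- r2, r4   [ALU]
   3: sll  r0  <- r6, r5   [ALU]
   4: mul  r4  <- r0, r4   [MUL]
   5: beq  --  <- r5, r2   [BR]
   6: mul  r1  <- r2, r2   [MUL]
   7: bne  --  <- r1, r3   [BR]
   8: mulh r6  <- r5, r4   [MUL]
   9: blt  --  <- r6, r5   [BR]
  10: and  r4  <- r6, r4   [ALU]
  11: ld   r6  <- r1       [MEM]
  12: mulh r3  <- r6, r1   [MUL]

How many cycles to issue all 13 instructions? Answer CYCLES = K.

c0: i0 sll.ALU  RAW r4
c1: i1 mul.MUL  RAW r2
c2: i2 add.ALU  WAW r0
c3: i3 sll.ALU  RAW r0
c4: i4 mul.MUL  no-port MUL/BR
c5: i5 beq.BR  no-port BR/MUL
c6: i6 mul.MUL  no-port MUL/BR
c7: i7 bne.BR  no-port BR/MUL
c8: i8 mulh.MUL  no-port MUL/BR
c9: i9&i10 blt.BR/and.ALU  2-wide
c10: i11 ld.MEM  RAW r6
c11: i12 mulh.MUL  tail

CYCLES = 12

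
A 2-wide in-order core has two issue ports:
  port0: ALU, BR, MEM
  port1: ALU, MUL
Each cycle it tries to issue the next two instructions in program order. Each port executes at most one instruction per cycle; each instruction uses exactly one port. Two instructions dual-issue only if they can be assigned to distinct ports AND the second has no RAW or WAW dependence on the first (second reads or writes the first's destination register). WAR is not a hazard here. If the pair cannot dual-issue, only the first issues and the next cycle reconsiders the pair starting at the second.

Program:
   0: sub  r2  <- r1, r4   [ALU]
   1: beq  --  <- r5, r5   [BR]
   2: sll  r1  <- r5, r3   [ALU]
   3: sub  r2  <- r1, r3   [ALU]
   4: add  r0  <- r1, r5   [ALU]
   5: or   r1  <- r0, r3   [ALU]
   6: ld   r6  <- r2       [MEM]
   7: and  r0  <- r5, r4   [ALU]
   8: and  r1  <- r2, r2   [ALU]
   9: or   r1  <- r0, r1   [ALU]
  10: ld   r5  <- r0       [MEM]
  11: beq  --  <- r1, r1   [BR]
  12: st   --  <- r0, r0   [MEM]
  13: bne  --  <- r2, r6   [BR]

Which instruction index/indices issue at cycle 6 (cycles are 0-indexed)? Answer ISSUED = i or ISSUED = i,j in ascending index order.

c0: i0/i1 sub.ALU;beq.BR  dual
c1: i2 sll.ALU  RAW r1
c2: i3/i4 sub.ALU;add.ALU  dual
c3: i5/i6 or.ALU;ld.MEM  dual
c4: i7/i8 and.ALU;and.ALU  dual
c5: i9/i10 or.ALU;ld.MEM  dual
c6: i11 beq.BR  no-port BR/MEM
c7: i12 st.MEM  no-port MEM/BR
c8: i13 bne.BR  tail

ISSUED = 11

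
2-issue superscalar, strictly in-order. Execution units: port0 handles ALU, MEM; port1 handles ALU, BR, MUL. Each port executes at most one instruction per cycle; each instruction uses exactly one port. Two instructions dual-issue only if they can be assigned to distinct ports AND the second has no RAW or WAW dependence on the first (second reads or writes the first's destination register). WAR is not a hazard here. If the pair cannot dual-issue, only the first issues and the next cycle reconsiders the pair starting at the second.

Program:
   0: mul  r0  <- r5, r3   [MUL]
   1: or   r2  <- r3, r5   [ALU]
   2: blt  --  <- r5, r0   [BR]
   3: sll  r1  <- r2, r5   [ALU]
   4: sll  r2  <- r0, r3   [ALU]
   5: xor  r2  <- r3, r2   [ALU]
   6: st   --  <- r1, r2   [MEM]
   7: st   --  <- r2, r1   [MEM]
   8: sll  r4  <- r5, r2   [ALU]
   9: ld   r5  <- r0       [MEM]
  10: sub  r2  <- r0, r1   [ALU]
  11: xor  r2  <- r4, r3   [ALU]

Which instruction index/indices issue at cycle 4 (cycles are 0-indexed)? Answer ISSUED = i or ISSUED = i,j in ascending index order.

  cy0 -> i0&i1 (mul.MUL+or.ALU) pair
  cy1 -> i2&i3 (blt.BR+sll.ALU) pair
  cy2 -> i4 (sll.ALU) RAW+WAW r2
  cy3 -> i5 (xor.ALU) RAW r2
  cy4 -> i6 (st.MEM) no-port MEM/MEM
  cy5 -> i7&i8 (st.MEM+sll.ALU) pair
  cy6 -> i9&i10 (ld.MEM+sub.ALU) pair
  cy7 -> i11 (xor.ALU) tail

ISSUED = 6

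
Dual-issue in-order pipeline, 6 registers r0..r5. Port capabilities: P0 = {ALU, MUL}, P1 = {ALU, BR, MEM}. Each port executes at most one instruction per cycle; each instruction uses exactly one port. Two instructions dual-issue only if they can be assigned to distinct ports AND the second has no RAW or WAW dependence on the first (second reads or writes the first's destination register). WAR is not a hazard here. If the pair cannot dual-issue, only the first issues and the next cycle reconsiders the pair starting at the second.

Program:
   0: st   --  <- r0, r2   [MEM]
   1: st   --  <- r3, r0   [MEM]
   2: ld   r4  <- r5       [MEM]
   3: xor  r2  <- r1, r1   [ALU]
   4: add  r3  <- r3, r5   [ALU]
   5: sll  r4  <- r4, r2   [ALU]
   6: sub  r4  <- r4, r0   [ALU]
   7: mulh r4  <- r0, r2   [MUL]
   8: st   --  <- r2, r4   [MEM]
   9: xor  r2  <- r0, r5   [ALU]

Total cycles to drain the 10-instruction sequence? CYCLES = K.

CYCLES = 7

[0] i0  st.MEM  -- no-port MEM/MEM
[1] i1  st.MEM  -- no-port MEM/MEM
[2] i2/i3  ld.MEM;xor.ALU  -- 2-wide
[3] i4/i5  add.ALU;sll.ALU  -- 2-wide
[4] i6  sub.ALU  -- WAW r4
[5] i7  mulh.MUL  -- RAW r4
[6] i8/i9  st.MEM;xor.ALU  -- 2-wide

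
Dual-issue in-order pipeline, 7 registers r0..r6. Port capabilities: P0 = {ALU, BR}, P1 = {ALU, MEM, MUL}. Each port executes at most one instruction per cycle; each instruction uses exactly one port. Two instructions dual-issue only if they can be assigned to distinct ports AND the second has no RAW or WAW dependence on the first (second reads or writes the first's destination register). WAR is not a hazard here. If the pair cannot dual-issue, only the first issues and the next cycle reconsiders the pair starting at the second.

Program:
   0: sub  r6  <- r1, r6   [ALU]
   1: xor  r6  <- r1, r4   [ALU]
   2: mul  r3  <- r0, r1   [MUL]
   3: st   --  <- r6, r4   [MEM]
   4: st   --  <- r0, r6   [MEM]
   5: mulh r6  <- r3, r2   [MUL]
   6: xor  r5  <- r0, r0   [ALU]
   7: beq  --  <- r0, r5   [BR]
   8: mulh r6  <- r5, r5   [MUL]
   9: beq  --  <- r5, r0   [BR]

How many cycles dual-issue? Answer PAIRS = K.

#0 head=0: sub i0 WAW r6
#1 head=1: xor/mul i1&i2 2-wide
#2 head=3: st i3 no-port MEM/MEM
#3 head=4: st i4 no-port MEM/MUL
#4 head=5: mulh/xor i5&i6 2-wide
#5 head=7: beq/mulh i7&i8 2-wide
#6 head=9: beq i9 tail

PAIRS = 3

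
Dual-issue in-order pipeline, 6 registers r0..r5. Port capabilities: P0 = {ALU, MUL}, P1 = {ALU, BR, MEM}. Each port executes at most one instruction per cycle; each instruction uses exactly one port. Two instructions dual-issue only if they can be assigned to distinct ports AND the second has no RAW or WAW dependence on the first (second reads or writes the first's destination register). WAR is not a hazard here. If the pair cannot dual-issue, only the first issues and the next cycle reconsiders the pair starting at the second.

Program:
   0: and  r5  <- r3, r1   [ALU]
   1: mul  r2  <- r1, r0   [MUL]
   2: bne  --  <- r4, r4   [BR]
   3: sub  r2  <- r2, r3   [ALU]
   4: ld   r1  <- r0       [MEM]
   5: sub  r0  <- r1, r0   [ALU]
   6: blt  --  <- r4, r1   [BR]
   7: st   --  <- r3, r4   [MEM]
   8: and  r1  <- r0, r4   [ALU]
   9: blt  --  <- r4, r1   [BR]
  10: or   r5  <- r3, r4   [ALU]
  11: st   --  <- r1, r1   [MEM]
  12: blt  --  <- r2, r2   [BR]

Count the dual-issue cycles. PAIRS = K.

  cy0 -> i0+i1 (and.ALU mul.MUL) dual
  cy1 -> i2+i3 (bne.BR sub.ALU) dual
  cy2 -> i4 (ld.MEM) RAW r1
  cy3 -> i5+i6 (sub.ALU blt.BR) dual
  cy4 -> i7+i8 (st.MEM and.ALU) dual
  cy5 -> i9+i10 (blt.BR or.ALU) dual
  cy6 -> i11 (st.MEM) no-port MEM/BR
  cy7 -> i12 (blt.BR) tail

PAIRS = 5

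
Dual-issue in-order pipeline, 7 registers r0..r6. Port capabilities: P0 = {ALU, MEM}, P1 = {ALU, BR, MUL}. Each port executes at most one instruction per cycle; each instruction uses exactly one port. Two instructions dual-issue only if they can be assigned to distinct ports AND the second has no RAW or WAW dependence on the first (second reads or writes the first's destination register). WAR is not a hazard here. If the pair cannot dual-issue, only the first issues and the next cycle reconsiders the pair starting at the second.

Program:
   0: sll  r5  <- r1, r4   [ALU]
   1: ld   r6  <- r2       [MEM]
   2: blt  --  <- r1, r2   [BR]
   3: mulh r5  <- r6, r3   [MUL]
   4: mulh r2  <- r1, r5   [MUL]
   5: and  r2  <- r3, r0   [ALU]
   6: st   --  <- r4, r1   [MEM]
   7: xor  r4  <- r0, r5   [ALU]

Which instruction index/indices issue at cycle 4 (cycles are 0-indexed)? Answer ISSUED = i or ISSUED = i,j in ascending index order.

0. sll/ld @i0,i1  | dual
1. blt @i2  | no-port BR/MUL
2. mulh @i3  | no-port MUL/MUL
3. mulh @i4  | WAW r2
4. and/st @i5,i6  | dual
5. xor @i7  | tail

ISSUED = 5,6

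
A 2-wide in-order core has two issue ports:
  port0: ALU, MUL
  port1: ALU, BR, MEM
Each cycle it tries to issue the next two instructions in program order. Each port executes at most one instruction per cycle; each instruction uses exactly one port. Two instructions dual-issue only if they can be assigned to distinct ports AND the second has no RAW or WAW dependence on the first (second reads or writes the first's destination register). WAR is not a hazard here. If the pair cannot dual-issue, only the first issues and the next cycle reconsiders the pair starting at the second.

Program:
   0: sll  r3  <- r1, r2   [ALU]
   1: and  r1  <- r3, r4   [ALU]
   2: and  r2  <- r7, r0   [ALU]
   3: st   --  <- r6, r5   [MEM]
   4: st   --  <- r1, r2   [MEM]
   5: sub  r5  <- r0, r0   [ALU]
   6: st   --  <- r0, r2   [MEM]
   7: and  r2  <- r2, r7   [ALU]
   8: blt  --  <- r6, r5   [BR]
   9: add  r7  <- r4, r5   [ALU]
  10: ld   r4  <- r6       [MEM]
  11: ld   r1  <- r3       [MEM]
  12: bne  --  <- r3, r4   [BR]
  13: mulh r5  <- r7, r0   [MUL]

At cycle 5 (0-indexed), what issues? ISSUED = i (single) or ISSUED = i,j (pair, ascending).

ISSUED = 8,9

t=0 i0:sll.ALU ; RAW r3
t=1 i1,i2:and.ALU/and.ALU ; pair
t=2 i3:st.MEM ; no-port MEM/MEM
t=3 i4,i5:st.MEM/sub.ALU ; pair
t=4 i6,i7:st.MEM/and.ALU ; pair
t=5 i8,i9:blt.BR/add.ALU ; pair
t=6 i10:ld.MEM ; no-port MEM/MEM
t=7 i11:ld.MEM ; no-port MEM/BR
t=8 i12,i13:bne.BR/mulh.MUL ; pair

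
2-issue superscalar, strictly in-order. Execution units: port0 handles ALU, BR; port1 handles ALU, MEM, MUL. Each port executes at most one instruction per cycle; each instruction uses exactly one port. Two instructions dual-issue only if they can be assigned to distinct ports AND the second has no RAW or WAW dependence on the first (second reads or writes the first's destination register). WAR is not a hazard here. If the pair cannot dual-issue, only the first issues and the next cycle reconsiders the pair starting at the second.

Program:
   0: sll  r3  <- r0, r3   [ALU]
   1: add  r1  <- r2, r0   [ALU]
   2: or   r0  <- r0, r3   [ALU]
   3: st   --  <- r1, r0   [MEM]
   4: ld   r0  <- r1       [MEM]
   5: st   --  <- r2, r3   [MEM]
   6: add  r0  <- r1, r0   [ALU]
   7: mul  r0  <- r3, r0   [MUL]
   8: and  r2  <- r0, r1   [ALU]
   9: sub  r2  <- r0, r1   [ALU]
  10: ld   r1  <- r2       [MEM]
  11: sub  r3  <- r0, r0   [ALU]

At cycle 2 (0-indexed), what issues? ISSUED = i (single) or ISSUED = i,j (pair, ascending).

ISSUED = 3

t=0 i0,i1:sll;add ; dual
t=1 i2:or ; RAW r0
t=2 i3:st ; no-port MEM/MEM
t=3 i4:ld ; no-port MEM/MEM
t=4 i5,i6:st;add ; dual
t=5 i7:mul ; RAW r0
t=6 i8:and ; WAW r2
t=7 i9:sub ; RAW r2
t=8 i10,i11:ld;sub ; dual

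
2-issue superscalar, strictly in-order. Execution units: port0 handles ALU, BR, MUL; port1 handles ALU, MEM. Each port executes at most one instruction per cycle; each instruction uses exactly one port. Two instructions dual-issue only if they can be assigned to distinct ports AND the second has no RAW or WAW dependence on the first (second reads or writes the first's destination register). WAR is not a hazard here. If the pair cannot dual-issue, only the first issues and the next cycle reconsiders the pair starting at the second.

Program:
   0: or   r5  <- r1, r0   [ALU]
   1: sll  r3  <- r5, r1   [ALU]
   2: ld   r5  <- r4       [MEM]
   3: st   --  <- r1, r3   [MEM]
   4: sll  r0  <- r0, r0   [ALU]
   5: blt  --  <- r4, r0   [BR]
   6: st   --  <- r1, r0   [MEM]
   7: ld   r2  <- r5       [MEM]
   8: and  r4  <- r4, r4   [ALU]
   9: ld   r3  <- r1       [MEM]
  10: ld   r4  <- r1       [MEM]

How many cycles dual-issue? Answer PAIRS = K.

0. or @i0  | RAW r5
1. sll ld @i1+i2  | pair
2. st sll @i3+i4  | pair
3. blt st @i5+i6  | pair
4. ld and @i7+i8  | pair
5. ld @i9  | no-port MEM/MEM
6. ld @i10  | tail

PAIRS = 4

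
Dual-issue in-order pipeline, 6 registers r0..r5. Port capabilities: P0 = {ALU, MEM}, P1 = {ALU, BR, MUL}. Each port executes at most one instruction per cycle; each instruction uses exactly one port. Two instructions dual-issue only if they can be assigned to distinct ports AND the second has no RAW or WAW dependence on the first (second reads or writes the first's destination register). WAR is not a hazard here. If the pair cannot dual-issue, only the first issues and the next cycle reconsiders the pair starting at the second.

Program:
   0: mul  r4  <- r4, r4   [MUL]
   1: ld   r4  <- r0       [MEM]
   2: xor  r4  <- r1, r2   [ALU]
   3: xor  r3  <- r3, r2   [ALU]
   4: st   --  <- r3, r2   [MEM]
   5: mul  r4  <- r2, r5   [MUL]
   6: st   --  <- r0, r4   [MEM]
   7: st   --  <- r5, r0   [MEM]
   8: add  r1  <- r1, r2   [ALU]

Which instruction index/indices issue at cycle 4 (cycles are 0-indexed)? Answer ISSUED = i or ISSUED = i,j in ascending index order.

#0 head=0: mul.MUL i0 WAW r4
#1 head=1: ld.MEM i1 WAW r4
#2 head=2: xor.ALU/xor.ALU i2&i3 2-wide
#3 head=4: st.MEM/mul.MUL i4&i5 2-wide
#4 head=6: st.MEM i6 no-port MEM/MEM
#5 head=7: st.MEM/add.ALU i7&i8 2-wide

ISSUED = 6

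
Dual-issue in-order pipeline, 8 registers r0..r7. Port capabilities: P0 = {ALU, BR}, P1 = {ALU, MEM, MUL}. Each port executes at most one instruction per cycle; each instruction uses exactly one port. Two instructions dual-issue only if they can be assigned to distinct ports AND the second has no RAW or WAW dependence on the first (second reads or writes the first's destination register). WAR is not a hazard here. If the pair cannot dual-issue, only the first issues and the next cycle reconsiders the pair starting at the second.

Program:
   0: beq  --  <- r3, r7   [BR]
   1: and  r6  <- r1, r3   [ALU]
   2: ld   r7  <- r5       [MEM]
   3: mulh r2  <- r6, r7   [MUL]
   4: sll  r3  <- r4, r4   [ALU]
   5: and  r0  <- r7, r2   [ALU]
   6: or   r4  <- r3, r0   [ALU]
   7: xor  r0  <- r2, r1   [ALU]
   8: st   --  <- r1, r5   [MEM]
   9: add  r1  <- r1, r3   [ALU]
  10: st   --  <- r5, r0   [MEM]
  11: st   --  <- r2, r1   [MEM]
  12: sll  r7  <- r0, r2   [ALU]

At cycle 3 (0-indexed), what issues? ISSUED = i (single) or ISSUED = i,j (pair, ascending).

ISSUED = 5

[0] i0&i1  beq.BR;and.ALU  -- 2-wide
[1] i2  ld.MEM  -- no-port MEM/MUL
[2] i3&i4  mulh.MUL;sll.ALU  -- 2-wide
[3] i5  and.ALU  -- RAW r0
[4] i6&i7  or.ALU;xor.ALU  -- 2-wide
[5] i8&i9  st.MEM;add.ALU  -- 2-wide
[6] i10  st.MEM  -- no-port MEM/MEM
[7] i11&i12  st.MEM;sll.ALU  -- 2-wide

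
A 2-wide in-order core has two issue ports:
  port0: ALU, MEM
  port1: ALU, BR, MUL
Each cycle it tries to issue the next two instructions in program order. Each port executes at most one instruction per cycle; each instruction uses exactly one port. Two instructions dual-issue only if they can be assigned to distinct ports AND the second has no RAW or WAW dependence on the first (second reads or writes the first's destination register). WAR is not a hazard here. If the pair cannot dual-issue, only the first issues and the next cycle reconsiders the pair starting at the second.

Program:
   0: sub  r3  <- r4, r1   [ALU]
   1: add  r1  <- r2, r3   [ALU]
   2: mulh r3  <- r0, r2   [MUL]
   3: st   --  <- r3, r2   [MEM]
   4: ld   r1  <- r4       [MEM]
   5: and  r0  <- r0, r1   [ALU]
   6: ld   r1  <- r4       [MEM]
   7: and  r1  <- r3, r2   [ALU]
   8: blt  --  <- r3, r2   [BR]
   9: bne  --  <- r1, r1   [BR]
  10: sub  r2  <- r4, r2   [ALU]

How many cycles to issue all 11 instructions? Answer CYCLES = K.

  cy0 -> i0 (sub) RAW r3
  cy1 -> i1&i2 (add/mulh) 2-wide
  cy2 -> i3 (st) no-port MEM/MEM
  cy3 -> i4 (ld) RAW r1
  cy4 -> i5&i6 (and/ld) 2-wide
  cy5 -> i7&i8 (and/blt) 2-wide
  cy6 -> i9&i10 (bne/sub) 2-wide

CYCLES = 7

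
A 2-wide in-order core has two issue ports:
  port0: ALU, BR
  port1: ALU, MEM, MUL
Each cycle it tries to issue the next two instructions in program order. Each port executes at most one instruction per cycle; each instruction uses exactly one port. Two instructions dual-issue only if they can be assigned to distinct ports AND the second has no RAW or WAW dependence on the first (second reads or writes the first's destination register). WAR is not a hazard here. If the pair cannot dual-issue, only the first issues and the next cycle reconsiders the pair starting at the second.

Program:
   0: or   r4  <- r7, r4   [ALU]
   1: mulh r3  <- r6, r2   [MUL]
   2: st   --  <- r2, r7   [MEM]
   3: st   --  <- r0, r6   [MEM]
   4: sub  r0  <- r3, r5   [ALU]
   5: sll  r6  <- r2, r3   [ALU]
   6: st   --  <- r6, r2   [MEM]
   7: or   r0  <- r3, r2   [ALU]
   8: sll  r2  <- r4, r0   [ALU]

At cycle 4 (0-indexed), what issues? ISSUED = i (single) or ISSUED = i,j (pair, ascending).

ISSUED = 6,7

c0: i0&i1 or.ALU+mulh.MUL  2-wide
c1: i2 st.MEM  no-port MEM/MEM
c2: i3&i4 st.MEM+sub.ALU  2-wide
c3: i5 sll.ALU  RAW r6
c4: i6&i7 st.MEM+or.ALU  2-wide
c5: i8 sll.ALU  tail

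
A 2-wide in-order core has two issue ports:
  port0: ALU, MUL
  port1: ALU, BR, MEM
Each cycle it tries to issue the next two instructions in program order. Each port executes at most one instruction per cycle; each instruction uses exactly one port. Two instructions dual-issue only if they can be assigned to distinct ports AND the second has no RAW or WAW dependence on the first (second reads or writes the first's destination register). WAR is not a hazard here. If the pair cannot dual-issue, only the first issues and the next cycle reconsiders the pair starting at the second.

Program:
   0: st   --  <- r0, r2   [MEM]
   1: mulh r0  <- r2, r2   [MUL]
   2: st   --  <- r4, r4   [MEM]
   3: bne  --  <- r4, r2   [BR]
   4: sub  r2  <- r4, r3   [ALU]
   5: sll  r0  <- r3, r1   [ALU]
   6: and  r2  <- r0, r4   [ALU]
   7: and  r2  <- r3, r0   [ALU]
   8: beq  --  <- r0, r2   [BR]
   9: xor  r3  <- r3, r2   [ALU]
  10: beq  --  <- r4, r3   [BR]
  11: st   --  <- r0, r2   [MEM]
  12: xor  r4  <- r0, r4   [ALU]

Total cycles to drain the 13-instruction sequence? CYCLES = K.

0. st.MEM+mulh.MUL @i0,i1  | dual
1. st.MEM @i2  | no-port MEM/BR
2. bne.BR+sub.ALU @i3,i4  | dual
3. sll.ALU @i5  | RAW r0
4. and.ALU @i6  | WAW r2
5. and.ALU @i7  | RAW r2
6. beq.BR+xor.ALU @i8,i9  | dual
7. beq.BR @i10  | no-port BR/MEM
8. st.MEM+xor.ALU @i11,i12  | dual

CYCLES = 9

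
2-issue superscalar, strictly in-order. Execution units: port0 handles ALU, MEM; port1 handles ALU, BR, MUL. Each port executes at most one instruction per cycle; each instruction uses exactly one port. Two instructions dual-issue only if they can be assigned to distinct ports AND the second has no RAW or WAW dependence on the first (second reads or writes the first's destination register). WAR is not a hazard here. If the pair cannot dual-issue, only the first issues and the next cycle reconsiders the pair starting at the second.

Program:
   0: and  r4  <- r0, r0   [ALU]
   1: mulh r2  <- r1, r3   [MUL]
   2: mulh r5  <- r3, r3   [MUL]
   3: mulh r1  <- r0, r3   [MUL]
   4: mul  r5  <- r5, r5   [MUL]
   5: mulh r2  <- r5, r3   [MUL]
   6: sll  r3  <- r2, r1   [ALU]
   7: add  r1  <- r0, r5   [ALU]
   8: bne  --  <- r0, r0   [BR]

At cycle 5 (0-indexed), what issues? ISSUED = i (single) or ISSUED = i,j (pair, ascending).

[0] i0&i1  and.ALU mulh.MUL  -- dual
[1] i2  mulh.MUL  -- no-port MUL/MUL
[2] i3  mulh.MUL  -- no-port MUL/MUL
[3] i4  mul.MUL  -- no-port MUL/MUL
[4] i5  mulh.MUL  -- RAW r2
[5] i6&i7  sll.ALU add.ALU  -- dual
[6] i8  bne.BR  -- tail

ISSUED = 6,7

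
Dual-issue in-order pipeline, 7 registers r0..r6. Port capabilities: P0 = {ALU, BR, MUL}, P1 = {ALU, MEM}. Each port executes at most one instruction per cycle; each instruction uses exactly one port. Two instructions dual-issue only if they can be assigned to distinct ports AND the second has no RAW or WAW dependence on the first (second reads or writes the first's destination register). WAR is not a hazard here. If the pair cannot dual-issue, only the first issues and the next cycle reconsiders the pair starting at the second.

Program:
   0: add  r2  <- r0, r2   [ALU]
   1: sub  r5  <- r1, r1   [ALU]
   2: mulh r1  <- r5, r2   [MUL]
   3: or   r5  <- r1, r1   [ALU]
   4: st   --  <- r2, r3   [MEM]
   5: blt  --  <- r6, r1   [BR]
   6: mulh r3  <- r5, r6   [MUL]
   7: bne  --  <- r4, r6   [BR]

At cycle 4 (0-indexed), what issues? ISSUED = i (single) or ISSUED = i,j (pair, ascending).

ISSUED = 6

  cy0 -> i0&i1 (add;sub) 2-wide
  cy1 -> i2 (mulh) RAW r1
  cy2 -> i3&i4 (or;st) 2-wide
  cy3 -> i5 (blt) no-port BR/MUL
  cy4 -> i6 (mulh) no-port MUL/BR
  cy5 -> i7 (bne) tail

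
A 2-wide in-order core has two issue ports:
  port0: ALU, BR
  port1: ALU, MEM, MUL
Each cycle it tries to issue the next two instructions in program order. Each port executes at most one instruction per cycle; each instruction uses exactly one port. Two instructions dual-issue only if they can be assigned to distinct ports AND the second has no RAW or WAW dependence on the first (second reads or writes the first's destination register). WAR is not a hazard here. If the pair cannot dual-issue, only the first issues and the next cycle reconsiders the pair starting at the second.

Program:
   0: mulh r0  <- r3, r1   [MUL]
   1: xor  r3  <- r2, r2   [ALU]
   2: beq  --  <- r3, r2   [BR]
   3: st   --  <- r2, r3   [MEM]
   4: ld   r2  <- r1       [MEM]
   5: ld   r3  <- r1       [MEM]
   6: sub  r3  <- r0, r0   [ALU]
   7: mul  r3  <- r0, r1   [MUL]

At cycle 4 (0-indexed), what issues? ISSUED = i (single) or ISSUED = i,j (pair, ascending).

c0: i0/i1 mulh.MUL/xor.ALU  dual
c1: i2/i3 beq.BR/st.MEM  dual
c2: i4 ld.MEM  no-port MEM/MEM
c3: i5 ld.MEM  WAW r3
c4: i6 sub.ALU  WAW r3
c5: i7 mul.MUL  tail

ISSUED = 6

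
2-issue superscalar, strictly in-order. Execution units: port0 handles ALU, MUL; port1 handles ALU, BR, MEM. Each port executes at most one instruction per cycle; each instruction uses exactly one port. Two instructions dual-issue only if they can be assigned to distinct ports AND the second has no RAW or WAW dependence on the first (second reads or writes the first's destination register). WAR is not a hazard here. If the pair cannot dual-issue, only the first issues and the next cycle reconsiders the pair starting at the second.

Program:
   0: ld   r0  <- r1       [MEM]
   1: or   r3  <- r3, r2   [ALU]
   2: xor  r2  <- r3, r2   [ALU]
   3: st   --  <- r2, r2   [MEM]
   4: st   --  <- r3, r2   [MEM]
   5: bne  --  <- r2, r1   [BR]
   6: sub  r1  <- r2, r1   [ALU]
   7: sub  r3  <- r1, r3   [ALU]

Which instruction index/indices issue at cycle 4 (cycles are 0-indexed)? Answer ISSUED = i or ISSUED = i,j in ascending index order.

  cy0 -> i0&i1 (ld.MEM+or.ALU) dual
  cy1 -> i2 (xor.ALU) RAW r2
  cy2 -> i3 (st.MEM) no-port MEM/MEM
  cy3 -> i4 (st.MEM) no-port MEM/BR
  cy4 -> i5&i6 (bne.BR+sub.ALU) dual
  cy5 -> i7 (sub.ALU) tail

ISSUED = 5,6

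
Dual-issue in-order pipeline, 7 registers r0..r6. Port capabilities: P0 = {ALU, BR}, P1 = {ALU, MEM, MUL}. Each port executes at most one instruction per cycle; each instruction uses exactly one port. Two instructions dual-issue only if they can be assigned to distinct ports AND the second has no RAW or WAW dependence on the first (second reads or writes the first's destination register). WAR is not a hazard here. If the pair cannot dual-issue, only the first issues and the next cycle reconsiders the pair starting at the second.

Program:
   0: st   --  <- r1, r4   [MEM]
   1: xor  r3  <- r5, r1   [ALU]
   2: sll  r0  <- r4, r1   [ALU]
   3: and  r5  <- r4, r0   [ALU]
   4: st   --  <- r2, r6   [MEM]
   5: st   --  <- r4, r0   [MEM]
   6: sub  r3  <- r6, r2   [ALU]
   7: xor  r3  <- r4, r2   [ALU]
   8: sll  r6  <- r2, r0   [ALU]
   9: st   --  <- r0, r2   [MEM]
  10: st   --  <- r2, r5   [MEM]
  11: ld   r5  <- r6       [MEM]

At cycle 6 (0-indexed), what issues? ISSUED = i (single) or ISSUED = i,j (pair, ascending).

[0] i0/i1  st xor  -- dual
[1] i2  sll  -- RAW r0
[2] i3/i4  and st  -- dual
[3] i5/i6  st sub  -- dual
[4] i7/i8  xor sll  -- dual
[5] i9  st  -- no-port MEM/MEM
[6] i10  st  -- no-port MEM/MEM
[7] i11  ld  -- tail

ISSUED = 10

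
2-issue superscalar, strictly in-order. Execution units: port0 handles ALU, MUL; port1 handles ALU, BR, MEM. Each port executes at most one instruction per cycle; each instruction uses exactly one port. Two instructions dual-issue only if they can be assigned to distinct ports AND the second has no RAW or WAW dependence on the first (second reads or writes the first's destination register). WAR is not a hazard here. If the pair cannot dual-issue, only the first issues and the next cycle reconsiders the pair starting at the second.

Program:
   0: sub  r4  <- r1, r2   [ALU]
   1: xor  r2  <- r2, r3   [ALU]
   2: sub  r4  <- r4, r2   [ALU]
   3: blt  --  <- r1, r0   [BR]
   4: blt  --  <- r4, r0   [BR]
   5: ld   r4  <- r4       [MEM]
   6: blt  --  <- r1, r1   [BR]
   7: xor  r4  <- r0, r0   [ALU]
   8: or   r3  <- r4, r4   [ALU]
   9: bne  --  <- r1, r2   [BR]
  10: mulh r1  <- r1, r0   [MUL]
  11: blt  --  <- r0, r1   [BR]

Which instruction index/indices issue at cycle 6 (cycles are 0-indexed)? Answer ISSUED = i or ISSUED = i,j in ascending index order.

[0] i0/i1  sub+xor  -- pair
[1] i2/i3  sub+blt  -- pair
[2] i4  blt  -- no-port BR/MEM
[3] i5  ld  -- no-port MEM/BR
[4] i6/i7  blt+xor  -- pair
[5] i8/i9  or+bne  -- pair
[6] i10  mulh  -- RAW r1
[7] i11  blt  -- tail

ISSUED = 10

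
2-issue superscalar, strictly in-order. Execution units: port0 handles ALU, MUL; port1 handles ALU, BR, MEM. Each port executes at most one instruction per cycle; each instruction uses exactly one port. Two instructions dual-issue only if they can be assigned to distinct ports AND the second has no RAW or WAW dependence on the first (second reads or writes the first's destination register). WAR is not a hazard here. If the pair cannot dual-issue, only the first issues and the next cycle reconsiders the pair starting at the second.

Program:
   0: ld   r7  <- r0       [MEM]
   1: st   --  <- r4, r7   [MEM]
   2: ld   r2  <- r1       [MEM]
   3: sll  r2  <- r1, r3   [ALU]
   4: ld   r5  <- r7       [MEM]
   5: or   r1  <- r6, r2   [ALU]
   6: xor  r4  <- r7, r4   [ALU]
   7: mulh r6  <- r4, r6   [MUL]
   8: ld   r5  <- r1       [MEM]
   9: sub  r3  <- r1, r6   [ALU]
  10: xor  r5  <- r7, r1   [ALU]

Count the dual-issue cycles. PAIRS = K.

PAIRS = 4

#0 head=0: ld i0 no-port MEM/MEM
#1 head=1: st i1 no-port MEM/MEM
#2 head=2: ld i2 WAW r2
#3 head=3: sll;ld i3,i4 dual
#4 head=5: or;xor i5,i6 dual
#5 head=7: mulh;ld i7,i8 dual
#6 head=9: sub;xor i9,i10 dual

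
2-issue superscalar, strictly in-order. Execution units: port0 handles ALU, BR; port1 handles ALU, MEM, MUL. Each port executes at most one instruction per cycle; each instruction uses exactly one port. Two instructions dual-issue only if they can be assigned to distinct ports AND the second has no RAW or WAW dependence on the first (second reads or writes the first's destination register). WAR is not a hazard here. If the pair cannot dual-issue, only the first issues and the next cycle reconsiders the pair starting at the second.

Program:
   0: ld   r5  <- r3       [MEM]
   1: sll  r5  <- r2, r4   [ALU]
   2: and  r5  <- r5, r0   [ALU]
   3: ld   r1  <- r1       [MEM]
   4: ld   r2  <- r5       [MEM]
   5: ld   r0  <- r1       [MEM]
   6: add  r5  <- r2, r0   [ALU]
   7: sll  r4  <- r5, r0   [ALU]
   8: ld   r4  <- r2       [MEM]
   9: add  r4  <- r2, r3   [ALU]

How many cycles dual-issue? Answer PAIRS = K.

t=0 i0:ld.MEM ; WAW r5
t=1 i1:sll.ALU ; RAW+WAW r5
t=2 i2+i3:and.ALU ld.MEM ; dual
t=3 i4:ld.MEM ; no-port MEM/MEM
t=4 i5:ld.MEM ; RAW r0
t=5 i6:add.ALU ; RAW r5
t=6 i7:sll.ALU ; WAW r4
t=7 i8:ld.MEM ; WAW r4
t=8 i9:add.ALU ; tail

PAIRS = 1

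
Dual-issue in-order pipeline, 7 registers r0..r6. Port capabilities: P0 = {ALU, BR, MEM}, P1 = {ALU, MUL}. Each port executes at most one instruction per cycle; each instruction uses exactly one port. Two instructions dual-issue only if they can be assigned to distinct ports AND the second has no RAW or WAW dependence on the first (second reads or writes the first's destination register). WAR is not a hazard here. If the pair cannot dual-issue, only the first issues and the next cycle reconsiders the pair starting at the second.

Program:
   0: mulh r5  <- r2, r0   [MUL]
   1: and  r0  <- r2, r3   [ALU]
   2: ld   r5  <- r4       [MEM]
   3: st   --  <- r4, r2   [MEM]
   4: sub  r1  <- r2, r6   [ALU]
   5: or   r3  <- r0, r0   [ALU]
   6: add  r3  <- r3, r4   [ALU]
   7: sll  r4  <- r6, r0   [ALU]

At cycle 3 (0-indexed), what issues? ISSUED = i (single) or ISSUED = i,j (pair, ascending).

c0: i0&i1 mulh and  pair
c1: i2 ld  no-port MEM/MEM
c2: i3&i4 st sub  pair
c3: i5 or  RAW+WAW r3
c4: i6&i7 add sll  pair

ISSUED = 5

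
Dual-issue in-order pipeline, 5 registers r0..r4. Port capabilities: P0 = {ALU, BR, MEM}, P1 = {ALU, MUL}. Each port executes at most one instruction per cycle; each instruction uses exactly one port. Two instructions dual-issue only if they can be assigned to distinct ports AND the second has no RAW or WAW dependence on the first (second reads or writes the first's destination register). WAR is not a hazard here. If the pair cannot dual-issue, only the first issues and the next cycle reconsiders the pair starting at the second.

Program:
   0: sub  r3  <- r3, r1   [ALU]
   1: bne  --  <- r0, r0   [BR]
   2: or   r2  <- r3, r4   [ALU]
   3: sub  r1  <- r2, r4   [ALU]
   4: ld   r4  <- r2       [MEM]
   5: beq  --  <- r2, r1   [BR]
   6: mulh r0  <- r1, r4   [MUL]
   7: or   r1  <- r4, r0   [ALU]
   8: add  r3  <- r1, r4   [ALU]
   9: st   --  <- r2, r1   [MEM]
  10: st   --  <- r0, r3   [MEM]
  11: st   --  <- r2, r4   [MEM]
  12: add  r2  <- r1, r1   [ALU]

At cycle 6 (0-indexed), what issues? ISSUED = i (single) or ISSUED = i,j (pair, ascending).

c0: i0/i1 sub;bne  dual
c1: i2 or  RAW r2
c2: i3/i4 sub;ld  dual
c3: i5/i6 beq;mulh  dual
c4: i7 or  RAW r1
c5: i8/i9 add;st  dual
c6: i10 st  no-port MEM/MEM
c7: i11/i12 st;add  dual

ISSUED = 10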